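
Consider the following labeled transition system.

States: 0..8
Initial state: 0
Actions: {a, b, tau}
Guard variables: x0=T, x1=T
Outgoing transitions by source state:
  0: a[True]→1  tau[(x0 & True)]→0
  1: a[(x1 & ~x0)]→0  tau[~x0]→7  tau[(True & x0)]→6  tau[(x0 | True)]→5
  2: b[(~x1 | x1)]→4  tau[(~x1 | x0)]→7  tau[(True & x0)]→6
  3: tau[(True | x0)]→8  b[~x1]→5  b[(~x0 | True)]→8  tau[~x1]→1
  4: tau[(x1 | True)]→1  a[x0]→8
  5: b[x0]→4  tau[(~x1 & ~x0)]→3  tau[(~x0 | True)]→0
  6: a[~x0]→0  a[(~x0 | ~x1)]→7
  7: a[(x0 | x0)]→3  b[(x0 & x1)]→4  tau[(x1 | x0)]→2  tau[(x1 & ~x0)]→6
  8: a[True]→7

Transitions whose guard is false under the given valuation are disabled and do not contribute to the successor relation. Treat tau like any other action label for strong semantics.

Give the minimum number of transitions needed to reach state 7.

BFS to 7:
  Layer 0: {0}
  Layer 1: {1}
  Layer 2: {5,6}
  Layer 3: {4}
  Layer 4: {8}
  Layer 5: {7}
first hit 7 at d=5 via a·tau·b·a·a

Answer: 5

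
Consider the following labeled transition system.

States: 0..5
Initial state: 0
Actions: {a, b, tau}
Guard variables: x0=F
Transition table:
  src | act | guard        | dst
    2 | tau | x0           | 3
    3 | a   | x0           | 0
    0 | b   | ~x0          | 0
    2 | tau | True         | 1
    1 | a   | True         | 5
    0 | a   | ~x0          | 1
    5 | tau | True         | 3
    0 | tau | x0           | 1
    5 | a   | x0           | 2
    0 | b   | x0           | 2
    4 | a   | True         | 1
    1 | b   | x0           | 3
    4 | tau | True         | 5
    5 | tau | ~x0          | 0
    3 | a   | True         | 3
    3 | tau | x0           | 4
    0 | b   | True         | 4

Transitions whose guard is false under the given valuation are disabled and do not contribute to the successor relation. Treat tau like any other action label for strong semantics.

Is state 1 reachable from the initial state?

Answer: REACHABLE

Working:
10 transition(s) survive guard evaluation.
depth 0: {0}
depth 1: {1,4}  now seen {0,1,4}
depth 2: {5}  now seen {0,1,4,5}
depth 3: {3}  now seen {0,1,3,4,5}
Reachable = {0,1,3,4,5}
Path to 1: a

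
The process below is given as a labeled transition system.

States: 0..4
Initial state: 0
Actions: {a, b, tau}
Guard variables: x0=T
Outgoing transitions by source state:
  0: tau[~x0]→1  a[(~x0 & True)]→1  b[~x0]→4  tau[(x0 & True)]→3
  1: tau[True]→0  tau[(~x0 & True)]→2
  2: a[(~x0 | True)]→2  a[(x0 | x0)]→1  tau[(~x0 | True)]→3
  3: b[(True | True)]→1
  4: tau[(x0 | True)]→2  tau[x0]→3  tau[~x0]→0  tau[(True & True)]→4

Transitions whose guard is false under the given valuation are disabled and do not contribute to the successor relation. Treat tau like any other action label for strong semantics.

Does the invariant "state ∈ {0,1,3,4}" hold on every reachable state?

Inv-set: {0,1,3,4}
R = {0,1,3}
  0: ok
  1: ok
  3: ok

Answer: INVARIANT HOLDS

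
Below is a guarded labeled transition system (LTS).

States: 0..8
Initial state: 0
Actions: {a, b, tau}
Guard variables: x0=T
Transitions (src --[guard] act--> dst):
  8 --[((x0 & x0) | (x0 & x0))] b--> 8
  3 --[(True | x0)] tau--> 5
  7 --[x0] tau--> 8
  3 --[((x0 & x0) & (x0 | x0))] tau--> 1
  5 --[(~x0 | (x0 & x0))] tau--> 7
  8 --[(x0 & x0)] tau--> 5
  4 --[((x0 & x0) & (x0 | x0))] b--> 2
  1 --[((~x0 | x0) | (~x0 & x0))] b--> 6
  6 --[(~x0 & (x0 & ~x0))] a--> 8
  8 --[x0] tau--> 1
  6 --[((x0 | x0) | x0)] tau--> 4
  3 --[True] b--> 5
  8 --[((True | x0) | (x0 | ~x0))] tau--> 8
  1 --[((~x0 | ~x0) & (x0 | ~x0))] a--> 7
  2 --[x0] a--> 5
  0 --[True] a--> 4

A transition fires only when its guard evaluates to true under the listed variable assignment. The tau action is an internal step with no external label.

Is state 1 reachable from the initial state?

Answer: REACHABLE

Analysis:
14 transition(s) survive guard evaluation.
depth 0: {0}
depth 1: {4}  total {0,4}
depth 2: {2}  total {0,2,4}
depth 3: {5}  total {0,2,4,5}
depth 4: {7}  total {0,2,4,5,7}
depth 5: {8}  total {0,2,4,5,7,8}
depth 6: {1}  total {0,1,2,4,5,7,8}
depth 7: {6}  total {0,1,2,4,5,6,7,8}
R = {0,1,2,4,5,6,7,8}
witness 1: a·b·a·tau·tau·tau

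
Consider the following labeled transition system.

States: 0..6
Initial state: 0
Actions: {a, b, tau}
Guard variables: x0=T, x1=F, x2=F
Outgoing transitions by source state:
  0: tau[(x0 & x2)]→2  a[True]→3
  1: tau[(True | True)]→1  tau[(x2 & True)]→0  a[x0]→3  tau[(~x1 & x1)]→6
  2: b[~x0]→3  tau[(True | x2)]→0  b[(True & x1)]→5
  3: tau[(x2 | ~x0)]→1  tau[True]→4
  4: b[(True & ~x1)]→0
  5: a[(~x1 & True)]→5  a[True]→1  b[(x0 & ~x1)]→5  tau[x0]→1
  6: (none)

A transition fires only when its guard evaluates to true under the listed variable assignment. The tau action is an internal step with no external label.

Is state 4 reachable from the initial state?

Answer: REACHABLE

Trace:
10 transition(s) survive guard evaluation.
L0 = {0}
L1 = {3}  now seen {0,3}
L2 = {4}  now seen {0,3,4}
Reachable = {0,3,4}
trace reaching 4: a·tau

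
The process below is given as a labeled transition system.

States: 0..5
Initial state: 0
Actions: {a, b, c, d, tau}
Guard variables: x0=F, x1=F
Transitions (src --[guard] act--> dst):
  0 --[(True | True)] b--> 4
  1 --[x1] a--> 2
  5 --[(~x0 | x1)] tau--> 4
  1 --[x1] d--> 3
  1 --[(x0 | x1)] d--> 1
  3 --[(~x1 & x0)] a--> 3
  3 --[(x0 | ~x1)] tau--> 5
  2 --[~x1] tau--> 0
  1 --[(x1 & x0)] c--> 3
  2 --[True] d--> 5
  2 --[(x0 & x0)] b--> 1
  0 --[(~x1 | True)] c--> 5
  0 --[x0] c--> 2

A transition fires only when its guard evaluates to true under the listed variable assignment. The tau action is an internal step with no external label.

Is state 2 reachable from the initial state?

Answer: UNREACHABLE

Working:
6 transition(s) survive guard evaluation.
L0 = {0}
L1 = {4,5}  total {0,4,5}
Reach set: {0,4,5}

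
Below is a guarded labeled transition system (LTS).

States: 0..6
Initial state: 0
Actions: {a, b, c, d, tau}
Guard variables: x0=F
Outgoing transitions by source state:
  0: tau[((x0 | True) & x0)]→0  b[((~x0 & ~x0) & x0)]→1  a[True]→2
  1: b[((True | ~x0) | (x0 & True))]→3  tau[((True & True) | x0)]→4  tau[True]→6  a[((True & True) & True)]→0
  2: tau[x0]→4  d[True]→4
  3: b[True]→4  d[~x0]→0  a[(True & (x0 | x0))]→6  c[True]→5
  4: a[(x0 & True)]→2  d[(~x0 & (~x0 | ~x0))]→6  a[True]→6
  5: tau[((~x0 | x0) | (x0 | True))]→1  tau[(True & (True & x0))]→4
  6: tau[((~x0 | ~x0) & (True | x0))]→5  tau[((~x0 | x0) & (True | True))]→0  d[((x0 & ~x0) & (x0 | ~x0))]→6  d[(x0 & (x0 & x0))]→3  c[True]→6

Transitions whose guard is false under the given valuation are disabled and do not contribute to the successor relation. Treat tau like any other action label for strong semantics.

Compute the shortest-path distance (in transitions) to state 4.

Layered search for 4:
  L0 = {0}
  L1 = {2}
  L2 = {4}
first hit 4 at d=2 via a·d

Answer: 2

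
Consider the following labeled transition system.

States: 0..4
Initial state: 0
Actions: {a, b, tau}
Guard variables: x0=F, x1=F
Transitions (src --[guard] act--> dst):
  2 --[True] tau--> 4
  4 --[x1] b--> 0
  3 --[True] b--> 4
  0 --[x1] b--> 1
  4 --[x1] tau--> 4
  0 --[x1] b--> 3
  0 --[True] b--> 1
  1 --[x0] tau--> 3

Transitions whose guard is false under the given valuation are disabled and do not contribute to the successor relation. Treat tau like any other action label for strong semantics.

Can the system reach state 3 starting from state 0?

Answer: UNREACHABLE

Working:
Guard filter leaves 3 enabled edge(s).
L0 = {0}
L1 = {1}  cumulative {0,1}
Reachable = {0,1}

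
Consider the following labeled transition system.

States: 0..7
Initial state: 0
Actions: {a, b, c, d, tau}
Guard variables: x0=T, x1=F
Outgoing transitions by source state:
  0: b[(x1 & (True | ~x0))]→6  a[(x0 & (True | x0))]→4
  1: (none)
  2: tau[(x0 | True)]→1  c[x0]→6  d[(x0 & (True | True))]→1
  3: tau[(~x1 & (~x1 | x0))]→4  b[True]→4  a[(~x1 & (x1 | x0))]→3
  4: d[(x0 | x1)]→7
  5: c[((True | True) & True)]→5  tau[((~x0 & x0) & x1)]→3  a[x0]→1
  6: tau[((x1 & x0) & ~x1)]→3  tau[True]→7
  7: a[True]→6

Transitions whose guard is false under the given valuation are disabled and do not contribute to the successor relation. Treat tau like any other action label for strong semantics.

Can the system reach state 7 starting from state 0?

Guard filter leaves 12 enabled edge(s).
depth 0: {0}
depth 1: {4}  cumulative {0,4}
depth 2: {7}  cumulative {0,4,7}
depth 3: {6}  cumulative {0,4,6,7}
Reach set: {0,4,6,7}
trace reaching 7: a·d

Answer: REACHABLE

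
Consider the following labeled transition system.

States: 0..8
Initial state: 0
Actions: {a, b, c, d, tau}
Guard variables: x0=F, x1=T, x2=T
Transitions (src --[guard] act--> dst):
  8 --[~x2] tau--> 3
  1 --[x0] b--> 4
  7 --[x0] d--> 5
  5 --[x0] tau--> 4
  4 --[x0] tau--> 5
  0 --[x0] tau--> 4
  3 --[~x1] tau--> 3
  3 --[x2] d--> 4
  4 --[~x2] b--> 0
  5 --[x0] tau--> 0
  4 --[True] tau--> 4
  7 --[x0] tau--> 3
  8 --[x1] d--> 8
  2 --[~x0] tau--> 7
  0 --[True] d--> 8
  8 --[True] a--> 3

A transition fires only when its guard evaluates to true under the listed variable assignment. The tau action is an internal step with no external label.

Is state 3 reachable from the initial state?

6 transition(s) survive guard evaluation.
Layer 0: {0}
Layer 1: {8}  cumulative {0,8}
Layer 2: {3}  cumulative {0,3,8}
Layer 3: {4}  cumulative {0,3,4,8}
Reach set: {0,3,4,8}
witness 3: d·a

Answer: REACHABLE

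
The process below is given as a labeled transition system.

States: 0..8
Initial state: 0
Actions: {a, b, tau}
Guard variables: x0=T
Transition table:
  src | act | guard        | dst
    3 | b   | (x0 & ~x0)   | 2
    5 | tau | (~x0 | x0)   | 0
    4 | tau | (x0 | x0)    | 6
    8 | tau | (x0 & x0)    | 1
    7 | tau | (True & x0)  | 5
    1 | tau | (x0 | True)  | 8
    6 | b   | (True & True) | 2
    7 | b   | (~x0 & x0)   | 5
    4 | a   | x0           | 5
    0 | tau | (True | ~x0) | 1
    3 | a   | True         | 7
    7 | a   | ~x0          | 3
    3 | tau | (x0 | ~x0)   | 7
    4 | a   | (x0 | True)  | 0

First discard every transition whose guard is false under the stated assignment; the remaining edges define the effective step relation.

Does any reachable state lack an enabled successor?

Answer: DEADLOCK-FREE

Trace:
Reach set: {0,1,8}
  0: tau→1  [deg 1]
  1: tau→8  [deg 1]
  8: tau→1  [deg 1]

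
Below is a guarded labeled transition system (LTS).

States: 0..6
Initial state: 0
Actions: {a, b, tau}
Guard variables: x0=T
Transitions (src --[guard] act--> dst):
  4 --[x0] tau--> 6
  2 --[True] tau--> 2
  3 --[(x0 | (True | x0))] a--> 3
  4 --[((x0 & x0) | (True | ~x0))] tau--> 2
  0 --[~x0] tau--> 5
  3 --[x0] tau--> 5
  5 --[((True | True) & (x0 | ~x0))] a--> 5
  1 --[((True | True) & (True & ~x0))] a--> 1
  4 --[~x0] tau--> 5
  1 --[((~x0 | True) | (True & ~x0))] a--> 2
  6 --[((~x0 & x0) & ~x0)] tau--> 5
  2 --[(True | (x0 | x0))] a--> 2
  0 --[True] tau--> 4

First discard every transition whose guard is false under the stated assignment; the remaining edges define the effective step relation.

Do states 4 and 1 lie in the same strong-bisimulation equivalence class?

Answer: NOT BISIMILAR

Working:
Bisimulation quotient by refinement:
  P[0] = {{0,1,2,3,4,5,6}}
  P[1] = {{0,4},{1,5},{2,3},{6}}
  P[2] = {{0},{1},{2},{3},{4},{5},{6}}
Fixed point at round 3; 7 class(es).
[4]={4}  [1]={1}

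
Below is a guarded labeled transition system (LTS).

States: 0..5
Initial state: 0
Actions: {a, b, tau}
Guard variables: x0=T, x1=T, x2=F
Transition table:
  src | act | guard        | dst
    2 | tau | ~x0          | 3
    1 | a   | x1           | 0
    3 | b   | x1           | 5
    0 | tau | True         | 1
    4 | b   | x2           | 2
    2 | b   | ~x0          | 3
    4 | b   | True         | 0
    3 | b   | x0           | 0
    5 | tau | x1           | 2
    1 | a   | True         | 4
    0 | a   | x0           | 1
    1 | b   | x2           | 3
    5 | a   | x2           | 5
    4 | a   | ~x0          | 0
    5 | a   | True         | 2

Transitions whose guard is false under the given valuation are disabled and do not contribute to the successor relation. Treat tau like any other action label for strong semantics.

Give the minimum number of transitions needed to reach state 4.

Answer: 2

Trace:
Breadth-first toward 4:
  depth 0: {0}
  depth 1: {1}
  depth 2: {4}
first hit 4 at d=2 via a·a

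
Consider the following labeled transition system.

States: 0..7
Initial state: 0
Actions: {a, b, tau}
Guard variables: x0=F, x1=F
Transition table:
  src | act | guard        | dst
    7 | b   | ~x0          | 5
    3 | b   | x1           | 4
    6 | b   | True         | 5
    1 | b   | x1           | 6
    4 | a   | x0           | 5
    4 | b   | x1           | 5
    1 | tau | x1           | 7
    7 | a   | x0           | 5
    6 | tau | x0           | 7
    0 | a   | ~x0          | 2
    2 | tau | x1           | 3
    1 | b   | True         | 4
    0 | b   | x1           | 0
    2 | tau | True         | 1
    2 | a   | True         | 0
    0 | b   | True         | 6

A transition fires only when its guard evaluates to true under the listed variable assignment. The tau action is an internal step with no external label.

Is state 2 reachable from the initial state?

Answer: REACHABLE

Working:
After dropping false guards: 7 live edges.
L0 = {0}
L1 = {2,6}  now seen {0,2,6}
L2 = {1,5}  now seen {0,1,2,5,6}
L3 = {4}  now seen {0,1,2,4,5,6}
R = {0,1,2,4,5,6}
Path to 2: a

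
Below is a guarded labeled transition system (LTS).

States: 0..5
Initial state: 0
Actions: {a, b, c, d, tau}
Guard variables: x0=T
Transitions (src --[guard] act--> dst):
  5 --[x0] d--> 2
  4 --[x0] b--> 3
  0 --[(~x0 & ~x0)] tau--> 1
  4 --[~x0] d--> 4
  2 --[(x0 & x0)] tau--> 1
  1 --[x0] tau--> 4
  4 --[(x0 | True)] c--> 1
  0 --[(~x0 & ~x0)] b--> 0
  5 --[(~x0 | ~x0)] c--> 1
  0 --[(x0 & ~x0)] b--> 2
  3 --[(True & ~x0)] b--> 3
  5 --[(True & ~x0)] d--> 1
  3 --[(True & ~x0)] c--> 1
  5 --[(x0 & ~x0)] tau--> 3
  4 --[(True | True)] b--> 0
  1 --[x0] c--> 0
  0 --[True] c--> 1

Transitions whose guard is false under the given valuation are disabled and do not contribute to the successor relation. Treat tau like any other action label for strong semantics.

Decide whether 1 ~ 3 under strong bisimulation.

Refine partition for ~:
  round 0: {{0,1,2,3,4,5}}
  round 1: {{0},{1},{2},{3},{4},{5}}
stable after 2 split(s): 6 block(s)
1∈{1}, 3∈{3}

Answer: NOT BISIMILAR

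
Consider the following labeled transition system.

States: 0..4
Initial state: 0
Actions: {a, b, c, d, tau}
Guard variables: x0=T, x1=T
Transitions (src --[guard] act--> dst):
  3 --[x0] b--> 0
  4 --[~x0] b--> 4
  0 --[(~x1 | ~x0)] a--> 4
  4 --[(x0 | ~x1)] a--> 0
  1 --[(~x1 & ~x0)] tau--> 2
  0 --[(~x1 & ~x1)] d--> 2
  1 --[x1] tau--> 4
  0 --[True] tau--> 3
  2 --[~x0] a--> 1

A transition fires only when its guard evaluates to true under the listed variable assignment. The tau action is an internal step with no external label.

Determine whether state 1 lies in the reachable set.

Answer: UNREACHABLE

Trace:
Guard filter leaves 4 enabled edge(s).
L0 = {0}
L1 = {3}  cumulative {0,3}
Reachable = {0,3}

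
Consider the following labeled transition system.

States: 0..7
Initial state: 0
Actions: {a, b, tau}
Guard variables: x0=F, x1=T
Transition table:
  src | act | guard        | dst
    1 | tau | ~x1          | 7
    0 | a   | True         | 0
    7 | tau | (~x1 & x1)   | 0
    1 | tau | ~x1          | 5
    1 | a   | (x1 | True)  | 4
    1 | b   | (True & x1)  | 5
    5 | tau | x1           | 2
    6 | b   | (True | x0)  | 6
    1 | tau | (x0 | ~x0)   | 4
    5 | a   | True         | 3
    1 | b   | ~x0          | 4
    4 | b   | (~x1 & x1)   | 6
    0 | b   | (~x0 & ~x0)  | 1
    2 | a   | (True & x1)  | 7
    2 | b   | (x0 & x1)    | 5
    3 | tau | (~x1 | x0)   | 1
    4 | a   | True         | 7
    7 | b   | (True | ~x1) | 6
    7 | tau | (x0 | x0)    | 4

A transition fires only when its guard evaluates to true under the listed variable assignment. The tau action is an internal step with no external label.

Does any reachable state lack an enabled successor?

R = {0,1,2,3,4,5,6,7}
  0: a→0  b→1  [2 out]
  1: a→4  b→4  b→5  tau→4  [4 out]
  2: a→7  [1 out]
  3: ∅  [no exit]
  4: a→7  [1 out]
  5: a→3  tau→2  [2 out]
  6: b→6  [1 out]
  7: b→6  [1 out]
Path to 3: b·b·a

Answer: DEADLOCK at state 3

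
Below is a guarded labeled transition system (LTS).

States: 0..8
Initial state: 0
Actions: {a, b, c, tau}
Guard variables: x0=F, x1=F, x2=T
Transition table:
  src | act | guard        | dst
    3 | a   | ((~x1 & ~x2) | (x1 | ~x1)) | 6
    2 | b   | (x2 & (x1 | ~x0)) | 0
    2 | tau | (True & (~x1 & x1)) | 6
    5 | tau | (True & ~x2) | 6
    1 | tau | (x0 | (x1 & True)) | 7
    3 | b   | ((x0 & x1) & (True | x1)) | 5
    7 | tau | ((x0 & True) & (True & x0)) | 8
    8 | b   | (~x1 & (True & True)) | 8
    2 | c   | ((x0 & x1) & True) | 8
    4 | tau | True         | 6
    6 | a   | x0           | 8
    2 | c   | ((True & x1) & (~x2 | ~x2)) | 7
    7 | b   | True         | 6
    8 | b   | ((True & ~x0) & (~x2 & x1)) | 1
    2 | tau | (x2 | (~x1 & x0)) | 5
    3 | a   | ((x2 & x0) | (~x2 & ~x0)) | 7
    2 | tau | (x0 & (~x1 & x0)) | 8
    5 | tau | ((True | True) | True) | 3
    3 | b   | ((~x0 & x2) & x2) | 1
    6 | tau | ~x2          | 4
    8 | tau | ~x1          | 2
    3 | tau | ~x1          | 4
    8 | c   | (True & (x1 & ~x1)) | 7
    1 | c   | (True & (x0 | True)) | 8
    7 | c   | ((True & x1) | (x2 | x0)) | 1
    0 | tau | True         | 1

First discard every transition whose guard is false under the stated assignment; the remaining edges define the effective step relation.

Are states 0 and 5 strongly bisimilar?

Answer: NOT BISIMILAR

Working:
Refine partition for ~:
  round 0: {{0,1,2,3,4,5,6,7,8}}
  round 1: {{0,4,5},{1},{2,8},{3},{6},{7}}
  round 2: {{0},{1},{2},{3},{4},{5},{6},{7},{8}}
9 equivalence class(es) (converged in 3)
class of 0: {0}; class of 5: {5}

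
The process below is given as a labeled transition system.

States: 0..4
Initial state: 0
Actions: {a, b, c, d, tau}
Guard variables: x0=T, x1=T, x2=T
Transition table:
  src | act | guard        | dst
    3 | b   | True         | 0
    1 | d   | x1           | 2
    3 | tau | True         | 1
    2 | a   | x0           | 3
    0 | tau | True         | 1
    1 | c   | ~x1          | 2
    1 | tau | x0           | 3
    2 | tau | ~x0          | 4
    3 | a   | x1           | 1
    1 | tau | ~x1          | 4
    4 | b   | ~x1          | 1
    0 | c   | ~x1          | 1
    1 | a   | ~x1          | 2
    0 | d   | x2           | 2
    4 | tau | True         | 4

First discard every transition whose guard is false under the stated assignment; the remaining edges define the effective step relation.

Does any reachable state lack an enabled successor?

Reach set: {0,1,2,3}
  0: d→2  tau→1  [2 exit(s)]
  1: d→2  tau→3  [2 exit(s)]
  2: a→3  [1 exit(s)]
  3: a→1  b→0  tau→1  [3 exit(s)]

Answer: DEADLOCK-FREE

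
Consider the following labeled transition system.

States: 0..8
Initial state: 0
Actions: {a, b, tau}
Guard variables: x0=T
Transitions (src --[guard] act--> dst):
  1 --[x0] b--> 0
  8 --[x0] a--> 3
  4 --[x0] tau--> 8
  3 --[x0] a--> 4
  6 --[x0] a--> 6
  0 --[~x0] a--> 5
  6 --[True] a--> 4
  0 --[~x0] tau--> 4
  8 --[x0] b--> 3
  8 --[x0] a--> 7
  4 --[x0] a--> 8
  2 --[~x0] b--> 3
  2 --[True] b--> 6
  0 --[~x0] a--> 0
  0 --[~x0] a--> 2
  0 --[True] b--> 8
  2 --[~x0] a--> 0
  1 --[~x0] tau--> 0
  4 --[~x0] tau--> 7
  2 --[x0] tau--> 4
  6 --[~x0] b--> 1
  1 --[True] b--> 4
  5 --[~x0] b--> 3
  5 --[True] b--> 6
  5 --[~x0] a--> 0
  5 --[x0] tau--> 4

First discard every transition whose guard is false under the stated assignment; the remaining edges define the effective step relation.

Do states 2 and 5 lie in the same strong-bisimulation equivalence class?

Compute ~ classes (split until stable):
  round 0: {{0,1,2,3,4,5,6,7,8}}
  round 1: {{0,1},{2,5},{3,6},{4},{7},{8}}
  round 2: {{0},{1},{2,5},{3},{4},{6},{7},{8}}
8 equivalence class(es) (converged in 3)
class of 2: {2,5}; class of 5: {2,5}

Answer: BISIMILAR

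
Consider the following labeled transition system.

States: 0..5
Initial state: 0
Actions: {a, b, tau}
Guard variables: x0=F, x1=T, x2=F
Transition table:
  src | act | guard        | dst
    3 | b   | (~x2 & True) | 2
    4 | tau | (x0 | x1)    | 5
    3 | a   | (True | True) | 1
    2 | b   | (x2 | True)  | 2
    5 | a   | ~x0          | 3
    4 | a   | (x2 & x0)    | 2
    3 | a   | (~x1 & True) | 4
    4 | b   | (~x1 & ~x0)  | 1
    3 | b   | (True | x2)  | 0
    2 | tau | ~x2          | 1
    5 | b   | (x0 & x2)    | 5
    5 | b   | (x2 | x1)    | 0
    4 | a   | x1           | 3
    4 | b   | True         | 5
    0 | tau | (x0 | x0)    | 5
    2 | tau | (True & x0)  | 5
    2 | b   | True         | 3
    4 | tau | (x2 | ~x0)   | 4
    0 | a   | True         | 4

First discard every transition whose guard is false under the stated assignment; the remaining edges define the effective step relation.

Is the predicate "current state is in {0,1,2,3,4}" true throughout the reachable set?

Safe = {0,1,2,3,4}
Reach set: {0,1,2,3,4,5}
  0: safe
  1: safe
  2: safe
  3: safe
  4: safe
  5: outside
counterexample path to 5: a·tau

Answer: INVARIANT VIOLATED at state 5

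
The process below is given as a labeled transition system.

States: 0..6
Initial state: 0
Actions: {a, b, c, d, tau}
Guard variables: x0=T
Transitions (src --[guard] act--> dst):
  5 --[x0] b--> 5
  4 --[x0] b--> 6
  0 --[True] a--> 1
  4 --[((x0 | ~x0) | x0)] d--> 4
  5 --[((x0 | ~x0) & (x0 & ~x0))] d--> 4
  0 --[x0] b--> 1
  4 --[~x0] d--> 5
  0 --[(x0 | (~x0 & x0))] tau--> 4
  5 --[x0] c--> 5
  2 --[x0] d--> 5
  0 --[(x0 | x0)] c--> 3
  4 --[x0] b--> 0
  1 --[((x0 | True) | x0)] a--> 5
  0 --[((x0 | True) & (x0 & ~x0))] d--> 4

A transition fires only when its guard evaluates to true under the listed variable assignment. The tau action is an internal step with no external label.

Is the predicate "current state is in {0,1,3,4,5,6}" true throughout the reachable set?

Answer: INVARIANT HOLDS

Trace:
Safe = {0,1,3,4,5,6}
Reachable = {0,1,3,4,5,6}
  0: ✓
  1: ✓
  3: ✓
  4: ✓
  5: ✓
  6: ✓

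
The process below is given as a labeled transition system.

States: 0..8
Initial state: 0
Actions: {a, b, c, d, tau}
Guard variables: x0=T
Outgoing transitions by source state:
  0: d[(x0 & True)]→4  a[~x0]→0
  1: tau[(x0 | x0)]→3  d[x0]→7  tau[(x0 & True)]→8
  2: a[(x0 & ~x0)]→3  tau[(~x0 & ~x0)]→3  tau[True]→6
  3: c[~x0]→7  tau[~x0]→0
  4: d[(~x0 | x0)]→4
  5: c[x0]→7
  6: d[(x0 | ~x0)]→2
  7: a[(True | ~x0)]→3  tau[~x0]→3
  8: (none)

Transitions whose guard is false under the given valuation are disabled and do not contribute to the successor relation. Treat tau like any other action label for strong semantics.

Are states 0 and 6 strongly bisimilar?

Answer: NOT BISIMILAR

Trace:
Refine partition for ~:
  P[0] = {{0,1,2,3,4,5,6,7,8}}
  P[1] = {{0,4,6},{1},{2},{3,8},{5},{7}}
  P[2] = {{0,4},{1},{2},{3,8},{5},{6},{7}}
7 equivalence class(es) (converged in 3)
[0]={0,4}  [6]={6}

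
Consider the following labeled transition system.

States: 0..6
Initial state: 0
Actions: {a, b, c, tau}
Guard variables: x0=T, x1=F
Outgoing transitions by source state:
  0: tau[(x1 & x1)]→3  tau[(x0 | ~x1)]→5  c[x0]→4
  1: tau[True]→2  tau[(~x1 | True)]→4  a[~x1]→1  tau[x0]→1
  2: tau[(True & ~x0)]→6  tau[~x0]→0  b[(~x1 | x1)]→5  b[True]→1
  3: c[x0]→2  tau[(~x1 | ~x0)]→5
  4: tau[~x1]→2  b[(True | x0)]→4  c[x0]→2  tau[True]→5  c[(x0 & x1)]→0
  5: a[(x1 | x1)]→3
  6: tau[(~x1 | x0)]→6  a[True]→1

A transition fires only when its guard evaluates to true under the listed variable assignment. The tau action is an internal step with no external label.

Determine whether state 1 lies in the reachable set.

Answer: REACHABLE

Analysis:
16 transition(s) survive guard evaluation.
Layer 0: {0}
Layer 1: {4,5}  cumulative {0,4,5}
Layer 2: {2}  cumulative {0,2,4,5}
Layer 3: {1}  cumulative {0,1,2,4,5}
Reachable = {0,1,2,4,5}
trace reaching 1: c·tau·b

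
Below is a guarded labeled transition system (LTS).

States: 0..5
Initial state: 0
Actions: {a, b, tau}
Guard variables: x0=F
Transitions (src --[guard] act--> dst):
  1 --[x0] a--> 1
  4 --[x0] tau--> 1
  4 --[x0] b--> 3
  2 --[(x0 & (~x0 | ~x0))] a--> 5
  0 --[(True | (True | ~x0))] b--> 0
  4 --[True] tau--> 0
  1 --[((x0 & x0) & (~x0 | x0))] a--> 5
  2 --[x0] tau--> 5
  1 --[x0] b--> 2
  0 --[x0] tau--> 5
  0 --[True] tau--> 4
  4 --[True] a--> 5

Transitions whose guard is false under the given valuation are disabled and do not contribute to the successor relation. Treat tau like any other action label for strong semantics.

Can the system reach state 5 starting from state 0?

Guard filter leaves 4 enabled edge(s).
Layer 0: {0}
Layer 1: {4}  now seen {0,4}
Layer 2: {5}  now seen {0,4,5}
R = {0,4,5}
Path to 5: tau·a

Answer: REACHABLE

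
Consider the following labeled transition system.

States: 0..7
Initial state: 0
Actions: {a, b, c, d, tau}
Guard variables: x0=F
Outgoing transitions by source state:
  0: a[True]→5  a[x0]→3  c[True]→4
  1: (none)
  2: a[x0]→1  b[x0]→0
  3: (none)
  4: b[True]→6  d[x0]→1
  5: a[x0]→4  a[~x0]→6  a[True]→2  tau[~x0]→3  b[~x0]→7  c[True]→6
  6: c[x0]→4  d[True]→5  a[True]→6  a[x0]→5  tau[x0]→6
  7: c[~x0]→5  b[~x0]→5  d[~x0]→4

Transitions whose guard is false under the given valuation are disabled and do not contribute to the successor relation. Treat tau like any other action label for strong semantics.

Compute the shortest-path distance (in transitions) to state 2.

Answer: 2

Working:
BFS to 2:
  L0 = {0}
  L1 = {4,5}
  L2 = {2,3,6,7}
2 enters at depth 2; path a·a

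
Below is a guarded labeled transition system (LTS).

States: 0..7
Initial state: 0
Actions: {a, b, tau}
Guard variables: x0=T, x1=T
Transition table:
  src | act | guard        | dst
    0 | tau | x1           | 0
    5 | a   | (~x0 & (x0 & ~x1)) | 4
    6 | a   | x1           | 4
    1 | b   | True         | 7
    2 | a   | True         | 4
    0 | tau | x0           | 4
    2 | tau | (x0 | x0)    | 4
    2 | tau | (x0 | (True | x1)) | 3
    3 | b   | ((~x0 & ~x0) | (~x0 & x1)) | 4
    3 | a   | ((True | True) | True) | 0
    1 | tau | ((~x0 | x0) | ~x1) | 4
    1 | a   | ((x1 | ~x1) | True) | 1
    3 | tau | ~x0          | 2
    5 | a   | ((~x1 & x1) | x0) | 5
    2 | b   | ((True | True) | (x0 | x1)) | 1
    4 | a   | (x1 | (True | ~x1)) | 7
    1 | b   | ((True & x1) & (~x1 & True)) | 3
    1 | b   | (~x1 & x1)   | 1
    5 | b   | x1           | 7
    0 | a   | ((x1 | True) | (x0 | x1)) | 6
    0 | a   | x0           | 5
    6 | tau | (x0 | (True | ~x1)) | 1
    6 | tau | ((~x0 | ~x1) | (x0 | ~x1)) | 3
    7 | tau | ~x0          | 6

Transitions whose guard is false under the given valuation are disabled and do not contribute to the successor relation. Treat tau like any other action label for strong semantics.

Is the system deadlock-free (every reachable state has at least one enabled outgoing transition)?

R = {0,1,3,4,5,6,7}
  0: a→5  a→6  tau→0  tau→4  [4 exit(s)]
  1: a→1  b→7  tau→4  [3 exit(s)]
  3: a→0  [1 exit(s)]
  4: a→7  [1 exit(s)]
  5: a→5  b→7  [2 exit(s)]
  6: a→4  tau→1  tau→3  [3 exit(s)]
  7: ∅  [STUCK]
trace reaching 7: tau·a

Answer: DEADLOCK at state 7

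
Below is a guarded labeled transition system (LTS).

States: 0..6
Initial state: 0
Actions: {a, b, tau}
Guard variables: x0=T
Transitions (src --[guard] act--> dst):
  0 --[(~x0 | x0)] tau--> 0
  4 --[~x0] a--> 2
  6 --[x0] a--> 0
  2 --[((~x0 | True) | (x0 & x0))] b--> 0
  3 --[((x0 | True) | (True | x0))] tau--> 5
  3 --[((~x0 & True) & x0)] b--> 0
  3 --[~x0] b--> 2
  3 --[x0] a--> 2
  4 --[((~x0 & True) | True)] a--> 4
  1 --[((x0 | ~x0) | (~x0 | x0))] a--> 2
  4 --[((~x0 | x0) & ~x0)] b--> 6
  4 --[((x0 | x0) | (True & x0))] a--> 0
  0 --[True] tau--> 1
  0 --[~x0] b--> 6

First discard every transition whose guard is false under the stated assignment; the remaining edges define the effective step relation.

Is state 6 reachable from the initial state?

Answer: UNREACHABLE

Trace:
After dropping false guards: 9 live edges.
Layer 0: {0}
Layer 1: {1}  now seen {0,1}
Layer 2: {2}  now seen {0,1,2}
Reachable = {0,1,2}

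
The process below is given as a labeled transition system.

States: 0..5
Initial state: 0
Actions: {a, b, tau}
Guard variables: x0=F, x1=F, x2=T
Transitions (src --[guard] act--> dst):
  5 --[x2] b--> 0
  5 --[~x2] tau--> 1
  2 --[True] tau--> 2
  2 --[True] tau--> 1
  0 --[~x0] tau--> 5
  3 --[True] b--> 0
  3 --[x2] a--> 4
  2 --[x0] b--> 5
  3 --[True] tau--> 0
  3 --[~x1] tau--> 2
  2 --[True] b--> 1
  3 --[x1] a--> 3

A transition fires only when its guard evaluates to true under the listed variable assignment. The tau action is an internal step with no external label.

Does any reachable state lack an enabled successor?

Reach set: {0,5}
  0: tau→5  [1 exit(s)]
  5: b→0  [1 exit(s)]

Answer: DEADLOCK-FREE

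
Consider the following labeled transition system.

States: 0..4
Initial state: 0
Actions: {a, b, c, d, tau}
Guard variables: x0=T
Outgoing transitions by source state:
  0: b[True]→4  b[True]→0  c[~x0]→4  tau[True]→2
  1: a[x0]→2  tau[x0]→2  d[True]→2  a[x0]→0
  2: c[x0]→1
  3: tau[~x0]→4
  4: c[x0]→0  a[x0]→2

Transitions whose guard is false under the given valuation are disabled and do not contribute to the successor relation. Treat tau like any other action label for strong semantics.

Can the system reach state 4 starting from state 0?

Answer: REACHABLE

Trace:
Guard filter leaves 10 enabled edge(s).
L0 = {0}
L1 = {2,4}  cumulative {0,2,4}
L2 = {1}  cumulative {0,1,2,4}
R = {0,1,2,4}
witness 4: b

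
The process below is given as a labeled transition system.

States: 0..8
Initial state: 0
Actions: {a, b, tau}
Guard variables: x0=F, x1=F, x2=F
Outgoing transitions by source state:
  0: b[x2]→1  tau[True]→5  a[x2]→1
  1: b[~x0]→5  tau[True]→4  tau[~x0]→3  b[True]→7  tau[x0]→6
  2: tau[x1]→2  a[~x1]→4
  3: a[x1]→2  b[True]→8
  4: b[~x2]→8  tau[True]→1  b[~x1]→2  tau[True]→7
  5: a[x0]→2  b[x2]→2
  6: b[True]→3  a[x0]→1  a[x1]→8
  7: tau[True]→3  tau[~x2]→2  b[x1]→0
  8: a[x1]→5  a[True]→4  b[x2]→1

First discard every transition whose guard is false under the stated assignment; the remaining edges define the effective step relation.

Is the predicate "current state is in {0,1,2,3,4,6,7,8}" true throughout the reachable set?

Answer: INVARIANT VIOLATED at state 5

Analysis:
Safe = {0,1,2,3,4,6,7,8}
Reachable = {0,5}
  0: safe
  5: VIOLATES
witness against invariant: tau → 5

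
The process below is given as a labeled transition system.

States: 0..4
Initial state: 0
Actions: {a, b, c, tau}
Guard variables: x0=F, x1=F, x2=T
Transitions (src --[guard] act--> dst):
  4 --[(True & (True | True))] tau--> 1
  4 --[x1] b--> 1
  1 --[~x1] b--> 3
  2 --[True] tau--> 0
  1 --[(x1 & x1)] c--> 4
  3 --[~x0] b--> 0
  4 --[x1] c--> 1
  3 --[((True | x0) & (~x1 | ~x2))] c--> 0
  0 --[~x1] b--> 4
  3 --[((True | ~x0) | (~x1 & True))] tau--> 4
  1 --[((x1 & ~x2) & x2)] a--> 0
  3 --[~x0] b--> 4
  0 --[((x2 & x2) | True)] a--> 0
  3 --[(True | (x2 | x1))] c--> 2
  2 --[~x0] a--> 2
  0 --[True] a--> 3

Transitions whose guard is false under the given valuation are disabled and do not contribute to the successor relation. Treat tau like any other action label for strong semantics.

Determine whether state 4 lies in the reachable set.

Answer: REACHABLE

Analysis:
12 transition(s) survive guard evaluation.
Layer 0: {0}
Layer 1: {3,4}  cumulative {0,3,4}
Layer 2: {1,2}  cumulative {0,1,2,3,4}
R = {0,1,2,3,4}
trace reaching 4: b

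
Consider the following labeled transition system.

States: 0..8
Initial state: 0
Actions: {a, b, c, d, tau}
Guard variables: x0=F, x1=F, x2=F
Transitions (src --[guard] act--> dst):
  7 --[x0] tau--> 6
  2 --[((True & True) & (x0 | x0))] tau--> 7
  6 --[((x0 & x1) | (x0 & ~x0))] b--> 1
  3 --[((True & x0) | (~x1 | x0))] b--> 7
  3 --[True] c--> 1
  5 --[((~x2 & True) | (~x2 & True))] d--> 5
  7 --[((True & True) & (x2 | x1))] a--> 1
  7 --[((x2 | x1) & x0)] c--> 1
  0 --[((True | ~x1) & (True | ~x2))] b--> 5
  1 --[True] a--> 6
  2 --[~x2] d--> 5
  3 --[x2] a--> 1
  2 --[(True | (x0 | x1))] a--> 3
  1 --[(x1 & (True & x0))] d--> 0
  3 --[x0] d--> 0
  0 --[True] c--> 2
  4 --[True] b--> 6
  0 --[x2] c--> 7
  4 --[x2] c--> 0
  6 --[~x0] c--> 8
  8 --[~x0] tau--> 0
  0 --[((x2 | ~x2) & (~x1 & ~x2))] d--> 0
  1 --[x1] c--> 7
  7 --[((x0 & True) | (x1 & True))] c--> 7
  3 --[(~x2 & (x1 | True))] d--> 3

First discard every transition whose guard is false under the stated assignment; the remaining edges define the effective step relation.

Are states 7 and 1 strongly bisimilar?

Answer: NOT BISIMILAR

Analysis:
Refine partition for ~:
  P[0] = {{0,1,2,3,4,5,6,7,8}}
  P[1] = {{0,3},{1},{2},{4},{5},{6},{7},{8}}
  P[2] = {{0},{1},{2},{3},{4},{5},{6},{7},{8}}
stable after 3 split(s): 9 block(s)
[7]={7}  [1]={1}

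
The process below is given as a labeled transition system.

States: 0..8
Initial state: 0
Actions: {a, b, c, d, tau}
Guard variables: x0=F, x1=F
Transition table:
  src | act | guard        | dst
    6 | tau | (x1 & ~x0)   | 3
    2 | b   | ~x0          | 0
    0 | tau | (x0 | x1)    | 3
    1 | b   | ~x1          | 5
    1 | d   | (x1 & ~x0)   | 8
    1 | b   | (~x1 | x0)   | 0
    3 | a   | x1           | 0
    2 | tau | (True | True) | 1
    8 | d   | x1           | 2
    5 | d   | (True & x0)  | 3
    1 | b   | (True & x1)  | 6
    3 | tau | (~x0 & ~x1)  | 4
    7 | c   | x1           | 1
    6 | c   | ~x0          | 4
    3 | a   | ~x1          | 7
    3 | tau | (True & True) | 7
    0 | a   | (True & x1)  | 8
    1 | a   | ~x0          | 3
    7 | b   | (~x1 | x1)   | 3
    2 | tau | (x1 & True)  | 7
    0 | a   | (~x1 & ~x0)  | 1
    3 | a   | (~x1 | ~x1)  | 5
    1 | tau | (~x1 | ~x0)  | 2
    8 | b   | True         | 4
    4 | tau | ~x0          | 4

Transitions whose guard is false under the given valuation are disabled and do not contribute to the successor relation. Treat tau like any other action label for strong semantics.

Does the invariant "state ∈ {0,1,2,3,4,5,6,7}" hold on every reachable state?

Inv-set: {0,1,2,3,4,5,6,7}
Reachable = {0,1,2,3,4,5,7}
  0: ✓
  1: ✓
  2: ✓
  3: ✓
  4: ✓
  5: ✓
  7: ✓

Answer: INVARIANT HOLDS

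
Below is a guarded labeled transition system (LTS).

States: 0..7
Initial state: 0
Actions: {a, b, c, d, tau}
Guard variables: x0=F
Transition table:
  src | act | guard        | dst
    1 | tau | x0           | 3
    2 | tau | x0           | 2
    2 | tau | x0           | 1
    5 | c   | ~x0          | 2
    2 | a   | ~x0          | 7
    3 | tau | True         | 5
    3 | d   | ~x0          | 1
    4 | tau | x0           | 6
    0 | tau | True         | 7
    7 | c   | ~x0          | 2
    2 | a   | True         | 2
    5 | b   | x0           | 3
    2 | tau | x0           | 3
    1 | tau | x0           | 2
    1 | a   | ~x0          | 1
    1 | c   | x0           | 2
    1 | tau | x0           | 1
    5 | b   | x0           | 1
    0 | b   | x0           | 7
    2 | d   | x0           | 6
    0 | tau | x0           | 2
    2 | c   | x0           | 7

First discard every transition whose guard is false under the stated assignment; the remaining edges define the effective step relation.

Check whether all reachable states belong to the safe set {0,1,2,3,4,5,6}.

Answer: INVARIANT VIOLATED at state 7

Trace:
Safe = {0,1,2,3,4,5,6}
R = {0,2,7}
  0: safe
  2: safe
  7: VIOLATES
reach 7 via tau — violates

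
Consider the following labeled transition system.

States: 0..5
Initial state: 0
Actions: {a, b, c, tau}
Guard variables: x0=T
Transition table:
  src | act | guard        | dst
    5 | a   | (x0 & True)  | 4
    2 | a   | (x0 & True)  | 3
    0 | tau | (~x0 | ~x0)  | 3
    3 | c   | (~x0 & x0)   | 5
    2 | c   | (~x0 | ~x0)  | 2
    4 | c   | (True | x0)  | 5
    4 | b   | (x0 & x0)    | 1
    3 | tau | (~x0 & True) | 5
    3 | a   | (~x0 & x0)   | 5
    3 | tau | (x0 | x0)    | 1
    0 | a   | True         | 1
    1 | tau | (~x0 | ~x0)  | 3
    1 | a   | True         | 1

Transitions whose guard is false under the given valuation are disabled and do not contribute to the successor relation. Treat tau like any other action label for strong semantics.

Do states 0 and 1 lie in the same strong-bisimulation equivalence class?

Answer: BISIMILAR

Working:
Refine partition for ~:
  π0 = {{0,1,2,3,4,5}}
  π1 = {{0,1,2,5},{3},{4}}
  π2 = {{0,1},{2},{3},{4},{5}}
5 equivalence class(es) (converged in 3)
0∈{0,1}, 1∈{0,1}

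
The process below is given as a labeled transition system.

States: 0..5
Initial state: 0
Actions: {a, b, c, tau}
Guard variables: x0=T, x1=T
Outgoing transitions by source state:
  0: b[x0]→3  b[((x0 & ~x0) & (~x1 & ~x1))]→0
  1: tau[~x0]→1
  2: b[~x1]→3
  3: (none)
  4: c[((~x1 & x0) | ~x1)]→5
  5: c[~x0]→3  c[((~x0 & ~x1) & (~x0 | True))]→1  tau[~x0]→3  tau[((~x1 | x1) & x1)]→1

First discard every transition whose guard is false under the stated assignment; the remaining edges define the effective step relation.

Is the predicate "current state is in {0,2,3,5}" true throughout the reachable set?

Allowed set {0,2,3,5}
Reachable = {0,3}
  0: ok
  3: ok

Answer: INVARIANT HOLDS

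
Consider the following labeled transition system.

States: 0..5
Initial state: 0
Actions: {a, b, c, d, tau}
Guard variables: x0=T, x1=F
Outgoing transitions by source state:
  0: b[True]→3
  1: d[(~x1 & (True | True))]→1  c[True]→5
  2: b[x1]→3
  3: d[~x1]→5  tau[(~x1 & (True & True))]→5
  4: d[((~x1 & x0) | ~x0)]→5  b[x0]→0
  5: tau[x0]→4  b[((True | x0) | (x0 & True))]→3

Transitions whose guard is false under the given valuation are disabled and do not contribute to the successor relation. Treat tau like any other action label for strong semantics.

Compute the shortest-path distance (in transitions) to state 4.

Answer: 3

Working:
Breadth-first toward 4:
  L0 = {0}
  L1 = {3}
  L2 = {5}
  L3 = {4}
depth(4)=3, e.g. b·d·tau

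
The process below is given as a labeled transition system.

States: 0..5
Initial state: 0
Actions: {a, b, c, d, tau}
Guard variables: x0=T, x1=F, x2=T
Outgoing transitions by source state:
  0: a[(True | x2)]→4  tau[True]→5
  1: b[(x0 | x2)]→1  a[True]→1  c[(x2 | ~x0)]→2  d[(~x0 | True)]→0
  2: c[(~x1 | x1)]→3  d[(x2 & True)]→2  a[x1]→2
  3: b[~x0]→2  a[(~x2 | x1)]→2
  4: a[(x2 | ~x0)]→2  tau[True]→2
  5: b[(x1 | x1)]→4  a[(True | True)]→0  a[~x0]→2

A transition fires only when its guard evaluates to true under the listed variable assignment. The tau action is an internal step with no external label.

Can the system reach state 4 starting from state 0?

Answer: REACHABLE

Analysis:
Guard filter leaves 11 enabled edge(s).
L0 = {0}
L1 = {4,5}  total {0,4,5}
L2 = {2}  total {0,2,4,5}
L3 = {3}  total {0,2,3,4,5}
Reachable = {0,2,3,4,5}
witness 4: a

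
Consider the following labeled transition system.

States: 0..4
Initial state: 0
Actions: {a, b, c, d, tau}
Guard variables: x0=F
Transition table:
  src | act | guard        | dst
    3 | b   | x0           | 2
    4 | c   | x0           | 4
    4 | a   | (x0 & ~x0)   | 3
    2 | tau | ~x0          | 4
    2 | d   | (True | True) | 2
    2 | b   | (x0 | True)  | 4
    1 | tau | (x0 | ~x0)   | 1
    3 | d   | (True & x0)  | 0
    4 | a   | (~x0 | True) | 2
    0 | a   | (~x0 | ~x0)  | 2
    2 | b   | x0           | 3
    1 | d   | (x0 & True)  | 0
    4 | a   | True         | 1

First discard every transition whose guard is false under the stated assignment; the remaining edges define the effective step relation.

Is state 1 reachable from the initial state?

After dropping false guards: 7 live edges.
Layer 0: {0}
Layer 1: {2}  now seen {0,2}
Layer 2: {4}  now seen {0,2,4}
Layer 3: {1}  now seen {0,1,2,4}
Reach set: {0,1,2,4}
witness 1: a·tau·a

Answer: REACHABLE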